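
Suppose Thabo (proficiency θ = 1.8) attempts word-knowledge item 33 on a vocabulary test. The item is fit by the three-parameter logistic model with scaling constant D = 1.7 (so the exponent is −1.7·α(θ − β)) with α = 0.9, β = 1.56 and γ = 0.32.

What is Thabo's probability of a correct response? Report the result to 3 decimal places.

0.722

P(θ) = γ + (1 − γ) · 1 / (1 + exp(−D·α(θ − β)))
Exponent: 1.7 × 0.9 × (1.8 − 1.56) = 0.3672
1/(1 + e^{-0.3672}) = 0.5908
P = 0.32 + 0.68 × 0.5908 = 0.7217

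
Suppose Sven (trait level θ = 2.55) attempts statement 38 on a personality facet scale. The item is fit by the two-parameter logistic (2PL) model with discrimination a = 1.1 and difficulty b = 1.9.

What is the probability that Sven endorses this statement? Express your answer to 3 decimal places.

P(θ) = 1 / (1 + exp(−a(θ − b)))
Exponent: 1.1 × (2.55 − 1.9) = 0.7150
1/(1 + e^{-0.7150}) = 0.6715

0.672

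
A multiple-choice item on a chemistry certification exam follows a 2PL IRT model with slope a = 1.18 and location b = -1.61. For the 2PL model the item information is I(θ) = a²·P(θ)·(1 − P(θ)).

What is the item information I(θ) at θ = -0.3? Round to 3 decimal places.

P = 1/(1+e^{-1.5458}) = 0.8243
P(1−P) = 0.8243 × 0.1757 = 0.1448
I = a² × P(1−P) = 1.18² × 0.1448 = 0.20165

0.202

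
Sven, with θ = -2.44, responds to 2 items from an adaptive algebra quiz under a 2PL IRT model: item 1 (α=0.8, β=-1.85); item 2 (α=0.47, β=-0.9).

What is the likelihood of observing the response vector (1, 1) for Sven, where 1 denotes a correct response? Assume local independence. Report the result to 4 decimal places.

0.1254

P(θ) = 1 / (1 + exp(−α(θ − β)))
P_1 = 1/(1+e^{0.4720}) = 0.3841
P_2 = 1/(1+e^{0.7238}) = 0.3266
L = P_1 × P_2 = 0.3841 × 0.3266 = 0.12544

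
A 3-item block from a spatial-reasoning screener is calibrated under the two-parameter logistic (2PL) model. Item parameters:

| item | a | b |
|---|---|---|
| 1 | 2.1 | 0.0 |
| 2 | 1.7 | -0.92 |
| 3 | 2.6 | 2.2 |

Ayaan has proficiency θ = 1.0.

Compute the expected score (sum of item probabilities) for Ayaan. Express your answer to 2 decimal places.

P(θ) = 1 / (1 + exp(−a(θ − b)))
P_1 = 1/(1+e^{-2.1000}) = 0.8909
P_2 = 1/(1+e^{-3.2640}) = 0.9632
P_3 = 1/(1+e^{3.1200}) = 0.0423
E[score] = 0.8909 + 0.9632 + 0.0423 = 1.8964

1.90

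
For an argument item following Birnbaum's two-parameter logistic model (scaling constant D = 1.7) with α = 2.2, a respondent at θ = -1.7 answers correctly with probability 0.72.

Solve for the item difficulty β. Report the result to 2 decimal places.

-1.95

P(θ) = 1 / (1 + exp(−D·α(θ − β)))
logit(0.72) = ln(0.72/0.28) = 0.9445
β = θ − logit/(1.7·α) = -1.7 − 0.9445/3.7400 = -1.9525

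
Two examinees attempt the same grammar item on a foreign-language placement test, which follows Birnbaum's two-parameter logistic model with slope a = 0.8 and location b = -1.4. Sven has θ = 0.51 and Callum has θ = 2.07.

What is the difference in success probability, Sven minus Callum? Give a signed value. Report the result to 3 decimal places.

P(θ) = 1 / (1 + exp(−a(θ − b)))
P(Sven) = 0.8217  [exponent 1.5280]
P(Callum) = 0.9414  [exponent 2.7760]
Difference = 0.8217 − 0.9414 = -0.1197

-0.120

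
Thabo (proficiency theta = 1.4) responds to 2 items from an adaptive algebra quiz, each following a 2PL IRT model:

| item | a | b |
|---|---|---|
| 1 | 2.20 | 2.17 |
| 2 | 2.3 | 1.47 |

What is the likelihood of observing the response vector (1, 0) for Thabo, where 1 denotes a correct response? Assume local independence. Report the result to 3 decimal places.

P(theta) = 1 / (1 + exp(−a(theta − b)))
P_1 = 1/(1+e^{1.6940}) = 0.1553
P_2 = 1/(1+e^{0.1610}) = 0.4598
L = P_1 × (1−P_2) = 0.1553 × 0.5402 = 0.08386

0.084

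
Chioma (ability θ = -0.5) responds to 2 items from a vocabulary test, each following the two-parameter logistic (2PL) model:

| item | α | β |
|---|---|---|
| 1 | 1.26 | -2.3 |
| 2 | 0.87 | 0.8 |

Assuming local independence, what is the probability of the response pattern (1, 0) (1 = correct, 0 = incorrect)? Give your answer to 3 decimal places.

0.685

P(θ) = 1 / (1 + exp(−α(θ − β)))
P_1 = 1/(1+e^{-2.2680}) = 0.9062
P_2 = 1/(1+e^{1.1310}) = 0.2440
L = P_1 × (1−P_2) = 0.9062 × 0.7560 = 0.68510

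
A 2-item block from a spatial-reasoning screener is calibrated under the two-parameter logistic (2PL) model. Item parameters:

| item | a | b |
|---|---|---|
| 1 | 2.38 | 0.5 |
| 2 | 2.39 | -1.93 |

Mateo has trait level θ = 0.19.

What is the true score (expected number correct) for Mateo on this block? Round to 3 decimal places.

P(θ) = 1 / (1 + exp(−a(θ − b)))
P_1 = 1/(1+e^{0.7378}) = 0.3235
P_2 = 1/(1+e^{-5.0668}) = 0.9937
E[score] = 0.3235 + 0.9937 = 1.3172

1.317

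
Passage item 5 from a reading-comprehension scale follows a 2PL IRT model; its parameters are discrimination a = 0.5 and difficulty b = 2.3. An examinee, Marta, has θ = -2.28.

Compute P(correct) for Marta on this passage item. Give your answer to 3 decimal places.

P(θ) = 1 / (1 + exp(−a(θ − b)))
Exponent: 0.5 × (-2.28 − 2.3) = -2.2900
1/(1 + e^{2.2900}) = 0.0920

0.092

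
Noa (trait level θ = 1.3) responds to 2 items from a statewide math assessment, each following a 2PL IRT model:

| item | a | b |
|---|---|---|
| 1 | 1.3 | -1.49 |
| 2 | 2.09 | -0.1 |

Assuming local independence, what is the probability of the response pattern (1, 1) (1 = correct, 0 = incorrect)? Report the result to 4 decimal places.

P(θ) = 1 / (1 + exp(−a(θ − b)))
P_1 = 1/(1+e^{-3.6270}) = 0.9741
P_2 = 1/(1+e^{-2.9260}) = 0.9491
L = P_1 × P_2 = 0.9741 × 0.9491 = 0.92453

0.9245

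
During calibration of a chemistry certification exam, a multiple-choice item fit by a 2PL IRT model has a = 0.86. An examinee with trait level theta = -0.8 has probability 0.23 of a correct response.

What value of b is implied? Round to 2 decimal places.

P(theta) = 1 / (1 + exp(−a(theta − b)))
logit(0.23) = ln(0.23/0.77) = -1.2083
b = theta − logit/(a) = -0.8 − (-1.2083)/0.8600 = 0.6050

0.61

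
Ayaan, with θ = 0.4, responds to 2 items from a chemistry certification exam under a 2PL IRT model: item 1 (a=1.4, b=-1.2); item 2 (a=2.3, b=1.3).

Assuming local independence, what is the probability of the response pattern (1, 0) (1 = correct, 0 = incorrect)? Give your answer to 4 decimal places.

0.8025

P(θ) = 1 / (1 + exp(−a(θ − b)))
P_1 = 1/(1+e^{-2.2400}) = 0.9038
P_2 = 1/(1+e^{2.0700}) = 0.1120
L = P_1 × (1−P_2) = 0.9038 × 0.8880 = 0.80252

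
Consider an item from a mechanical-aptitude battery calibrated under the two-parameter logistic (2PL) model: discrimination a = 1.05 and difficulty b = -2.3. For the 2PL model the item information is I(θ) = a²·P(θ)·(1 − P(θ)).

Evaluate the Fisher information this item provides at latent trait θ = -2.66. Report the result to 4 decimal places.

P = 1/(1+e^{0.3780}) = 0.4066
P(1−P) = 0.4066 × 0.5934 = 0.2413
I = a² × P(1−P) = 1.05² × 0.2413 = 0.26601

0.2660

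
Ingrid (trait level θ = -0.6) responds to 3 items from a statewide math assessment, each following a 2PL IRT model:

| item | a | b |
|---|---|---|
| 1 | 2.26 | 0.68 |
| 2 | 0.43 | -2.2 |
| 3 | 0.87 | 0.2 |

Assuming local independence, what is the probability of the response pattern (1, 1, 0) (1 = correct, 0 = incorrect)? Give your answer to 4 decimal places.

P(θ) = 1 / (1 + exp(−a(θ − b)))
P_1 = 1/(1+e^{2.8928}) = 0.0525
P_2 = 1/(1+e^{-0.6880}) = 0.6655
P_3 = 1/(1+e^{0.6960}) = 0.3327
L = P_1 × P_2 × (1−P_3) = 0.0525 × 0.6655 × 0.6673 = 0.02332

0.0233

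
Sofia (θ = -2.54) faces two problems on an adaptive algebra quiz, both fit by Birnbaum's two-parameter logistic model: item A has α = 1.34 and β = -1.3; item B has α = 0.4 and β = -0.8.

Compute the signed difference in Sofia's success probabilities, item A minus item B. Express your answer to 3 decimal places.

-0.173

P(θ) = 1 / (1 + exp(−α(θ − β)))
P_A = 0.1595
P_B = 0.3327
P_A − P_B = -0.1732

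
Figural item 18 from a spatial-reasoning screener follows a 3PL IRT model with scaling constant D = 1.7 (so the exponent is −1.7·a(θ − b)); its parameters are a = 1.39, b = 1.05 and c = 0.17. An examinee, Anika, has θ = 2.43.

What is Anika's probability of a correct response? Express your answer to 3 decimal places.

P(θ) = c + (1 − c) · 1 / (1 + exp(−D·a(θ − b)))
Exponent: 1.7 × 1.39 × (2.43 − 1.05) = 3.2609
1/(1 + e^{-3.2609}) = 0.9631
P = 0.17 + 0.83 × 0.9631 = 0.9693

0.969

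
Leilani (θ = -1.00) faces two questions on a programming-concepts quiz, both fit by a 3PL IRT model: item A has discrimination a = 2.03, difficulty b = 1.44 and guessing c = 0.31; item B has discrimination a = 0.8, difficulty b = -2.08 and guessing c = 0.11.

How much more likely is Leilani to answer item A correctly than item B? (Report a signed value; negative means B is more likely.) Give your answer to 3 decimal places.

-0.421

P(θ) = c + (1 − c) · 1 / (1 + exp(−a(θ − b)))
P_A = 0.3148
P_B = 0.7361
P_A − P_B = -0.4213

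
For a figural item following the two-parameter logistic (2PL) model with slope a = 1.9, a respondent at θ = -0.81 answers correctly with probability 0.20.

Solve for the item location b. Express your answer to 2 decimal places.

P(θ) = 1 / (1 + exp(−a(θ − b)))
logit(0.20) = ln(0.20/0.80) = -1.3863
b = θ − logit/(a) = -0.81 − (-1.3863)/1.9000 = -0.0804

-0.08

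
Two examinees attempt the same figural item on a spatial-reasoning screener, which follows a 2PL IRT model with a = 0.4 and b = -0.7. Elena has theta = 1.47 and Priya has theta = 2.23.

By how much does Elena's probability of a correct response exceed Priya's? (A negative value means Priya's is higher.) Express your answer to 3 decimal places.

P(theta) = 1 / (1 + exp(−a(theta − b)))
P(Elena) = 0.7043  [exponent 0.8680]
P(Priya) = 0.7635  [exponent 1.1720]
Difference = 0.7043 − 0.7635 = -0.0592

-0.059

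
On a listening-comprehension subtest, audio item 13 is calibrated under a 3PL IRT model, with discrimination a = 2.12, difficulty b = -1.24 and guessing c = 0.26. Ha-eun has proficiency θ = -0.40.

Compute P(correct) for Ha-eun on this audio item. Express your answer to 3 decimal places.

0.893

P(θ) = c + (1 − c) · 1 / (1 + exp(−a(θ − b)))
Exponent: 2.12 × (-0.40 − (-1.24)) = 1.7808
1/(1 + e^{-1.7808}) = 0.8558
P = 0.26 + 0.74 × 0.8558 = 0.8933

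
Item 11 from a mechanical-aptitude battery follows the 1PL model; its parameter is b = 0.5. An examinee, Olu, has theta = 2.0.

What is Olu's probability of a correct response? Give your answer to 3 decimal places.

0.818

P(theta) = 1 / (1 + exp(−(theta − b)))
Exponent: (2.0 − 0.5) = 1.5000
1/(1 + e^{-1.5000}) = 0.8176
P = 0.8176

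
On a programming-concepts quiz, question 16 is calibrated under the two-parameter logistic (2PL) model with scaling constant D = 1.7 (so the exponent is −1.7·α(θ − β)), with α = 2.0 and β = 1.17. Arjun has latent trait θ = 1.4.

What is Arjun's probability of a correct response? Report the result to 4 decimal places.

P(θ) = 1 / (1 + exp(−D·α(θ − β)))
Exponent: 1.7 × 2.0 × (1.4 − 1.17) = 0.7820
1/(1 + e^{-0.7820}) = 0.6861
P = 0.6861

0.6861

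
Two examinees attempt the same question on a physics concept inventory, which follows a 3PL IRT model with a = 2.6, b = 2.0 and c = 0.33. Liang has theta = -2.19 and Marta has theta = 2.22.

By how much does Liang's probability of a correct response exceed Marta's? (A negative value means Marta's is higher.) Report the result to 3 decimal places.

P(theta) = c + (1 − c) · 1 / (1 + exp(−a(theta − b)))
P(Liang) = 0.3300  [exponent -10.8940]
P(Marta) = 0.7583  [exponent 0.5720]
Difference = 0.3300 − 0.7583 = -0.4283

-0.428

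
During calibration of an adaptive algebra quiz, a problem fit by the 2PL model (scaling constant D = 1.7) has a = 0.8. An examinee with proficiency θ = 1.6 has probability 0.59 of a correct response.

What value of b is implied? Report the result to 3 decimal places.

1.332

P(θ) = 1 / (1 + exp(−D·a(θ − b)))
logit(0.59) = ln(0.59/0.41) = 0.3640
b = θ − logit/(1.7·a) = 1.6 − 0.3640/1.3600 = 1.3324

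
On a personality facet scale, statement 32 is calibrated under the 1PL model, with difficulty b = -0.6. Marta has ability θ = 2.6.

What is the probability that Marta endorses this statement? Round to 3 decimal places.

P(θ) = 1 / (1 + exp(−(θ − b)))
Exponent: (2.6 − (-0.6)) = 3.2000
1/(1 + e^{-3.2000}) = 0.9608
P = 0.9608

0.961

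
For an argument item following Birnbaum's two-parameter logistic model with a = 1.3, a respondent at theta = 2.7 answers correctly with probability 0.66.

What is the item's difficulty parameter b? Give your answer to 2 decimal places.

P(theta) = 1 / (1 + exp(−a(theta − b)))
logit(0.66) = ln(0.66/0.34) = 0.6633
b = theta − logit/(a) = 2.7 − 0.6633/1.3000 = 2.1898

2.19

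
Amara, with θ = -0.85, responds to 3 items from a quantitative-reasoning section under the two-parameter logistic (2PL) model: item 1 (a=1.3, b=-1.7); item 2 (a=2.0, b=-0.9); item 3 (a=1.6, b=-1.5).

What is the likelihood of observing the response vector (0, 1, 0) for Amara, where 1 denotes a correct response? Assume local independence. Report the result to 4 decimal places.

0.0341

P(θ) = 1 / (1 + exp(−a(θ − b)))
P_1 = 1/(1+e^{-1.1050}) = 0.7512
P_2 = 1/(1+e^{-0.1000}) = 0.5250
P_3 = 1/(1+e^{-1.0400}) = 0.7389
L = (1−P_1) × P_2 × (1−P_3) = 0.2488 × 0.5250 × 0.2611 = 0.03411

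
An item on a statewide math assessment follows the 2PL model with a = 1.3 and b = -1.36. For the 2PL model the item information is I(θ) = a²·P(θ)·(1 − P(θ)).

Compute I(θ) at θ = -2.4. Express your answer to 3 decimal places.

P = 1/(1+e^{1.3520}) = 0.2055
P(1−P) = 0.2055 × 0.7945 = 0.1633
I = a² × P(1−P) = 1.3² × 0.1633 = 0.27597

0.276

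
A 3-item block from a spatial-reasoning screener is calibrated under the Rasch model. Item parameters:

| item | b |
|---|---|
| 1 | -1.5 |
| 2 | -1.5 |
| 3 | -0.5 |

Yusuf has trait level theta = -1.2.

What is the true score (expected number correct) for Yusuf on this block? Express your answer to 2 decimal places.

P(theta) = 1 / (1 + exp(−(theta − b)))
P_1 = 1/(1+e^{-0.3000}) = 0.5744
P_2 = 1/(1+e^{-0.3000}) = 0.5744
P_3 = 1/(1+e^{0.7000}) = 0.3318
E[score] = 0.5744 + 0.5744 + 0.3318 = 1.4807

1.48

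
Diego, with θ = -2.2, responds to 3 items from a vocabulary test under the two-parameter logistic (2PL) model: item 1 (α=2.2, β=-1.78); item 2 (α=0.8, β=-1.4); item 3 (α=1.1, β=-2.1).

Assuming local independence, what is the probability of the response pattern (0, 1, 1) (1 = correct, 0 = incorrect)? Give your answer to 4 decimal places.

0.1168

P(θ) = 1 / (1 + exp(−α(θ − β)))
P_1 = 1/(1+e^{0.9240}) = 0.2841
P_2 = 1/(1+e^{0.6400}) = 0.3452
P_3 = 1/(1+e^{0.1100}) = 0.4725
L = (1−P_1) × P_2 × P_3 = 0.7159 × 0.3452 × 0.4725 = 0.11678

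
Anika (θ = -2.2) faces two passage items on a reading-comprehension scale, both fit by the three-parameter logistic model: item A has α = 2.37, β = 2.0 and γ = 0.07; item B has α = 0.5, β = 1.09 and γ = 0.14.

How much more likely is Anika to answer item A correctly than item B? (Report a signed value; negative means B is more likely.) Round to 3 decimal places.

P(θ) = γ + (1 − γ) · 1 / (1 + exp(−α(θ − β)))
P_A = 0.0700
P_B = 0.2791
P_A − P_B = -0.2091

-0.209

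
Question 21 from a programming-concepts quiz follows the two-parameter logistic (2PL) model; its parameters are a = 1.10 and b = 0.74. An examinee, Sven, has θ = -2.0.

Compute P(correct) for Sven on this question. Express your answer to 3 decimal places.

0.047

P(θ) = 1 / (1 + exp(−a(θ − b)))
Exponent: 1.10 × (-2.0 − 0.74) = -3.0140
1/(1 + e^{3.0140}) = 0.0468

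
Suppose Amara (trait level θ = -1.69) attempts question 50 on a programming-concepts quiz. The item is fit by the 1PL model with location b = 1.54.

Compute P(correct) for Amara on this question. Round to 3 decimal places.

0.038

P(θ) = 1 / (1 + exp(−(θ − b)))
Exponent: (-1.69 − 1.54) = -3.2300
1/(1 + e^{3.2300}) = 0.0381
P = 0.0381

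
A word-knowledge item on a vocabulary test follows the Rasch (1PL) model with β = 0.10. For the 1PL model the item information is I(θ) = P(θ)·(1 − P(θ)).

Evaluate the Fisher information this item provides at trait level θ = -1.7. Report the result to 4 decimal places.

P = 1/(1+e^{1.8000}) = 0.1419
P(1−P) = 0.1419 × 0.8581 = 0.1217
I = P(1−P) = 0.12173

0.1217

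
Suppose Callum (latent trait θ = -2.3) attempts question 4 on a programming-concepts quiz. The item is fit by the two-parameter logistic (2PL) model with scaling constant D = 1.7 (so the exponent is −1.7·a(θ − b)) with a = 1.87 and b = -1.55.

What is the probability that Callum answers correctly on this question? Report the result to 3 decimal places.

0.084

P(θ) = 1 / (1 + exp(−D·a(θ − b)))
Exponent: 1.7 × 1.87 × (-2.3 − (-1.55)) = -2.3842
1/(1 + e^{2.3842}) = 0.0844
P = 0.0844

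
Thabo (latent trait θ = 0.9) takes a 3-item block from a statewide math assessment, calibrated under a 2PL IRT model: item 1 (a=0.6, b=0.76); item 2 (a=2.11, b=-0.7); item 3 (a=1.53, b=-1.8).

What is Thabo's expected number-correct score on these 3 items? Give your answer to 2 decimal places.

P(θ) = 1 / (1 + exp(−a(θ − b)))
P_1 = 1/(1+e^{-0.0840}) = 0.5210
P_2 = 1/(1+e^{-3.3760}) = 0.9669
P_3 = 1/(1+e^{-4.1310}) = 0.9842
E[score] = 0.5210 + 0.9669 + 0.9842 = 2.4721

2.47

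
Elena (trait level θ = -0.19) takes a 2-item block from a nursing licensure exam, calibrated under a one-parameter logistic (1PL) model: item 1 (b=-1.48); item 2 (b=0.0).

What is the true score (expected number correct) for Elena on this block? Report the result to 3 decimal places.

P(θ) = 1 / (1 + exp(−(θ − b)))
P_1 = 1/(1+e^{-1.2900}) = 0.7841
P_2 = 1/(1+e^{0.1900}) = 0.4526
E[score] = 0.7841 + 0.4526 = 1.2368

1.237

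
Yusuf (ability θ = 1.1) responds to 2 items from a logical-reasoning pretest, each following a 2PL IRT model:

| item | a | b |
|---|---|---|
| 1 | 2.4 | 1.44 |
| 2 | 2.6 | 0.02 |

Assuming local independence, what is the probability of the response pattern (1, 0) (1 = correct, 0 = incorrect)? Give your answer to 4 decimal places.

P(θ) = 1 / (1 + exp(−a(θ − b)))
P_1 = 1/(1+e^{0.8160}) = 0.3066
P_2 = 1/(1+e^{-2.8080}) = 0.9431
L = P_1 × (1−P_2) = 0.3066 × 0.0569 = 0.01744

0.0174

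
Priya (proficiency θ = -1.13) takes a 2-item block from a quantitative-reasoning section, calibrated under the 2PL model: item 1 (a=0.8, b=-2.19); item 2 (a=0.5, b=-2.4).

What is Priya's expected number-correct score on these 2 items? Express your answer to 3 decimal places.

P(θ) = 1 / (1 + exp(−a(θ − b)))
P_1 = 1/(1+e^{-0.8480}) = 0.7001
P_2 = 1/(1+e^{-0.6350}) = 0.6536
E[score] = 0.7001 + 0.6536 = 1.3538

1.354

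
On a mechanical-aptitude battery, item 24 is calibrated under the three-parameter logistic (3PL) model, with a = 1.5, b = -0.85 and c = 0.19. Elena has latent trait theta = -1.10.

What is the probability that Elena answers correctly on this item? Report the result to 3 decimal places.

P(theta) = c + (1 − c) · 1 / (1 + exp(−a(theta − b)))
Exponent: 1.5 × (-1.10 − (-0.85)) = -0.3750
1/(1 + e^{0.3750}) = 0.4073
P = 0.19 + 0.81 × 0.4073 = 0.5199

0.520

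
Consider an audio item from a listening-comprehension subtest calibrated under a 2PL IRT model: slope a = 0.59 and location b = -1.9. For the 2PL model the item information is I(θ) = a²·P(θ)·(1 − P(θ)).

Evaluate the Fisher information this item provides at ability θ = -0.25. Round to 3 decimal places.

0.069

P = 1/(1+e^{-0.9735}) = 0.7258
P(1−P) = 0.7258 × 0.2742 = 0.1990
I = a² × P(1−P) = 0.59² × 0.1990 = 0.06927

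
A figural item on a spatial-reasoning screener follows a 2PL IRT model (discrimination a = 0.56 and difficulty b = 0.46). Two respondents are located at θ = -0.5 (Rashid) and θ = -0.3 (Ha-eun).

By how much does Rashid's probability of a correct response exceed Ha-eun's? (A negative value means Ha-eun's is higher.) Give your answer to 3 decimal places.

P(θ) = 1 / (1 + exp(−a(θ − b)))
P(Rashid) = 0.3687  [exponent -0.5376]
P(Ha-eun) = 0.3952  [exponent -0.4256]
Difference = 0.3687 − 0.3952 = -0.0264

-0.026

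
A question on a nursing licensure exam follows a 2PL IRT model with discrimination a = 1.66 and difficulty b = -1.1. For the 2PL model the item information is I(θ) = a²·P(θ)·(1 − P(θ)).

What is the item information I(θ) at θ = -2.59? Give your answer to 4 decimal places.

0.1976

P = 1/(1+e^{2.4734}) = 0.0777
P(1−P) = 0.0777 × 0.9223 = 0.0717
I = a² × P(1−P) = 1.66² × 0.0717 = 0.19758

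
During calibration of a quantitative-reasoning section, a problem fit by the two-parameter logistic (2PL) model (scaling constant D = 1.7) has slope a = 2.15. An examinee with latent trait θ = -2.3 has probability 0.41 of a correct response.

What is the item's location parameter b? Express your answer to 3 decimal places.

P(θ) = 1 / (1 + exp(−D·a(θ − b)))
logit(0.41) = ln(0.41/0.59) = -0.3640
b = θ − logit/(1.7·a) = -2.3 − (-0.3640)/3.6550 = -2.2004

-2.200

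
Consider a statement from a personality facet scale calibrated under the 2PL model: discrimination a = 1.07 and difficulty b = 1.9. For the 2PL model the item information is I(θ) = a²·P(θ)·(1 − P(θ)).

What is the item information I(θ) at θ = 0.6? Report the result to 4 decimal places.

P = 1/(1+e^{1.3910}) = 0.1992
P(1−P) = 0.1992 × 0.8008 = 0.1595
I = a² × P(1−P) = 1.07² × 0.1595 = 0.18267

0.1827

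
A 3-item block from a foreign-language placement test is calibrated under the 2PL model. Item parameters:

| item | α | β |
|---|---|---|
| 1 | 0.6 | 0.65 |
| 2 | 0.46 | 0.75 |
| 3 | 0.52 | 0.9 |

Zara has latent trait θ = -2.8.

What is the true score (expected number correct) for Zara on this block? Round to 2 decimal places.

P(θ) = 1 / (1 + exp(−α(θ − β)))
P_1 = 1/(1+e^{2.0700}) = 0.1120
P_2 = 1/(1+e^{1.6330}) = 0.1634
P_3 = 1/(1+e^{1.9240}) = 0.1274
E[score] = 0.1120 + 0.1634 + 0.1274 = 0.4029

0.40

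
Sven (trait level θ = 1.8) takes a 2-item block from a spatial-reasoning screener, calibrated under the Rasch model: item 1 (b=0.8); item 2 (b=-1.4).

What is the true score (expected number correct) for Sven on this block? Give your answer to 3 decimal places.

P(θ) = 1 / (1 + exp(−(θ − b)))
P_1 = 1/(1+e^{-1.0000}) = 0.7311
P_2 = 1/(1+e^{-3.2000}) = 0.9608
E[score] = 0.7311 + 0.9608 = 1.6919

1.692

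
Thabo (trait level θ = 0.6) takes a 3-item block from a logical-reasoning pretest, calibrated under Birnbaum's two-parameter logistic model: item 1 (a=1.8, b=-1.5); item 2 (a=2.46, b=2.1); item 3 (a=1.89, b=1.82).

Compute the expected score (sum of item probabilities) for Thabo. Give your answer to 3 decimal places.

P(θ) = 1 / (1 + exp(−a(θ − b)))
P_1 = 1/(1+e^{-3.7800}) = 0.9777
P_2 = 1/(1+e^{3.6900}) = 0.0244
P_3 = 1/(1+e^{2.3058}) = 0.0906
E[score] = 0.9777 + 0.0244 + 0.0906 = 1.0927

1.093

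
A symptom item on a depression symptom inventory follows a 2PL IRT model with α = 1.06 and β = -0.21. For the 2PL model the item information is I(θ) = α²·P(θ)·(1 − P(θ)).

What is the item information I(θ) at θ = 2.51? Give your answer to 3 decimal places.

0.056

P = 1/(1+e^{-2.8832}) = 0.9470
P(1−P) = 0.9470 × 0.0530 = 0.0502
I = α² × P(1−P) = 1.06² × 0.0502 = 0.05638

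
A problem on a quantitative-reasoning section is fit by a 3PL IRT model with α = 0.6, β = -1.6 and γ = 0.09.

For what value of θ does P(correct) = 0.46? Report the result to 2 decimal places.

P(θ) = γ + (1 − γ) · 1 / (1 + exp(−α(θ − β)))
Remove guessing floor: (0.46 − 0.09)/(1 − 0.09) = 0.4066
logit = ln(0.4066/0.5934) = -0.3781
θ = β + logit/(α) = -1.6 + (-0.3781)/0.6000 = -2.2301

-2.23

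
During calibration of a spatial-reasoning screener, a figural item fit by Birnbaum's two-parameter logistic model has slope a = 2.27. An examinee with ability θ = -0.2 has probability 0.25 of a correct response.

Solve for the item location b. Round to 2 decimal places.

P(θ) = 1 / (1 + exp(−a(θ − b)))
logit(0.25) = ln(0.25/0.75) = -1.0986
b = θ − logit/(a) = -0.2 − (-1.0986)/2.2700 = 0.2840

0.28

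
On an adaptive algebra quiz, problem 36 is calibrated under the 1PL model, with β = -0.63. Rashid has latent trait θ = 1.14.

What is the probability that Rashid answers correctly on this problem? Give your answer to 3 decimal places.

0.854

P(θ) = 1 / (1 + exp(−(θ − β)))
Exponent: (1.14 − (-0.63)) = 1.7700
1/(1 + e^{-1.7700}) = 0.8545
P = 0.8545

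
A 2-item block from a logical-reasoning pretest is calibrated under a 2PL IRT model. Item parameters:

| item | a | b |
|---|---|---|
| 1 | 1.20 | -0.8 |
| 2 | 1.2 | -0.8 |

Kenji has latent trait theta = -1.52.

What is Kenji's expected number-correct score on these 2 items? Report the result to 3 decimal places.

0.593

P(theta) = 1 / (1 + exp(−a(theta − b)))
P_1 = 1/(1+e^{0.8640}) = 0.2965
P_2 = 1/(1+e^{0.8640}) = 0.2965
E[score] = 0.2965 + 0.2965 = 0.5930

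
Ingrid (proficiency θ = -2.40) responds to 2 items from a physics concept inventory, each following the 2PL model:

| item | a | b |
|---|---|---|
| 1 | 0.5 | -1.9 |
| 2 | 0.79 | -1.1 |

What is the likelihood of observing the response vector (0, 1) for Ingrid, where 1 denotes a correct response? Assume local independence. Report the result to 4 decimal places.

P(θ) = 1 / (1 + exp(−a(θ − b)))
P_1 = 1/(1+e^{0.2500}) = 0.4378
P_2 = 1/(1+e^{1.0270}) = 0.2637
L = (1−P_1) × P_2 = 0.5622 × 0.2637 = 0.14823

0.1482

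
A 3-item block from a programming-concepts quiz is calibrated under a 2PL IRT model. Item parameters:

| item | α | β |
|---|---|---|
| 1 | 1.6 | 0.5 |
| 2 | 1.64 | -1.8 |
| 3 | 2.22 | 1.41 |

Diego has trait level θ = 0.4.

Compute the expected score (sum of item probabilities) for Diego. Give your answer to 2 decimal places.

P(θ) = 1 / (1 + exp(−α(θ − β)))
P_1 = 1/(1+e^{0.1600}) = 0.4601
P_2 = 1/(1+e^{-3.6080}) = 0.9736
P_3 = 1/(1+e^{2.2422}) = 0.0960
E[score] = 0.4601 + 0.9736 + 0.0960 = 1.5297

1.53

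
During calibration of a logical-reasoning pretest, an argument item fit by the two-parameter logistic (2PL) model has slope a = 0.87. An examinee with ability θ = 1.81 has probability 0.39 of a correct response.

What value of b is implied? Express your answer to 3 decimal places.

2.324

P(θ) = 1 / (1 + exp(−a(θ − b)))
logit(0.39) = ln(0.39/0.61) = -0.4473
b = θ − logit/(a) = 1.81 − (-0.4473)/0.8700 = 2.3242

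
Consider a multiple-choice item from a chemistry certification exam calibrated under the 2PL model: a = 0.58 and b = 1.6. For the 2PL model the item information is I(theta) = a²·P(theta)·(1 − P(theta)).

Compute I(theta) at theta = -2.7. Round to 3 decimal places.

P = 1/(1+e^{2.4940}) = 0.0763
P(1−P) = 0.0763 × 0.9237 = 0.0705
I = a² × P(1−P) = 0.58² × 0.0705 = 0.02370

0.024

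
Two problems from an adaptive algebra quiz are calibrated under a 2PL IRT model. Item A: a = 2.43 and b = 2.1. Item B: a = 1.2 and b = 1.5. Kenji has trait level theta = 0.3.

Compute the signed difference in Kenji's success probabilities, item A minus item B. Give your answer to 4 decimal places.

-0.1791

P(theta) = 1 / (1 + exp(−a(theta − b)))
P_A = 0.0124
P_B = 0.1915
P_A − P_B = -0.1791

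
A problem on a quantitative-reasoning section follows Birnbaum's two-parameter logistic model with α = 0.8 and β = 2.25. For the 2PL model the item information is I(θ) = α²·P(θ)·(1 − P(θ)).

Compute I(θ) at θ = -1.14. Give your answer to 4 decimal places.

P = 1/(1+e^{2.7120}) = 0.0623
P(1−P) = 0.0623 × 0.9377 = 0.0584
I = α² × P(1−P) = 0.8² × 0.0584 = 0.03737

0.0374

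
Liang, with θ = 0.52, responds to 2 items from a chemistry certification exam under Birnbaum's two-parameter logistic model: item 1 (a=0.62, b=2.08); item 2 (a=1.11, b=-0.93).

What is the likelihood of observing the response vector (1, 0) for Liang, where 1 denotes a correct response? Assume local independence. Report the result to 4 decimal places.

P(θ) = 1 / (1 + exp(−a(θ − b)))
P_1 = 1/(1+e^{0.9672}) = 0.2754
P_2 = 1/(1+e^{-1.6095}) = 0.8333
L = P_1 × (1−P_2) = 0.2754 × 0.1667 = 0.04590

0.0459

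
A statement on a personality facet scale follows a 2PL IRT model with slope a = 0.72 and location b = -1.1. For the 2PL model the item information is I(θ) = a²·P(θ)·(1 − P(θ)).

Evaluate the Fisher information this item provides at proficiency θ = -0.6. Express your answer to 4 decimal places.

P = 1/(1+e^{-0.3600}) = 0.5890
P(1−P) = 0.5890 × 0.4110 = 0.2421
I = a² × P(1−P) = 0.72² × 0.2421 = 0.12549

0.1255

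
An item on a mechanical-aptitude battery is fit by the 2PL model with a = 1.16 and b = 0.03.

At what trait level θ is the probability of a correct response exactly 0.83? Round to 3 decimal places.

1.397

P(θ) = 1 / (1 + exp(−a(θ − b)))
logit = ln(0.8300/0.1700) = 1.5856
θ = b + logit/(a) = 0.03 + 1.5856/1.1600 = 1.3969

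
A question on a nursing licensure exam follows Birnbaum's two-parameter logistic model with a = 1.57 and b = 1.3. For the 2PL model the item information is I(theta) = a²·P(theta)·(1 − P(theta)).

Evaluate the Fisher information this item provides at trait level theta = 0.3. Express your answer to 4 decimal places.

0.3514

P = 1/(1+e^{1.5700}) = 0.1722
P(1−P) = 0.1722 × 0.8278 = 0.1426
I = a² × P(1−P) = 1.57² × 0.1426 = 0.35139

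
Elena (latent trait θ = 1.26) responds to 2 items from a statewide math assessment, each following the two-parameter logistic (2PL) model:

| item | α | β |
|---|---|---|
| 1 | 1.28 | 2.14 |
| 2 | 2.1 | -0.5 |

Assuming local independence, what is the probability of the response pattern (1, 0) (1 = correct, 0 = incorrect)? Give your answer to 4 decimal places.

P(θ) = 1 / (1 + exp(−α(θ − β)))
P_1 = 1/(1+e^{1.1264}) = 0.2448
P_2 = 1/(1+e^{-3.6960}) = 0.9758
L = P_1 × (1−P_2) = 0.2448 × 0.0242 = 0.00593

0.0059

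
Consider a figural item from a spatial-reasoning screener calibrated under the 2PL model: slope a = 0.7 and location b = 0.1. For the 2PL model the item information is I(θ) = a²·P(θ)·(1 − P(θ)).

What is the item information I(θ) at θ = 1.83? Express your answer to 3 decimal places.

0.087

P = 1/(1+e^{-1.2110}) = 0.7705
P(1−P) = 0.7705 × 0.2295 = 0.1768
I = a² × P(1−P) = 0.7² × 0.1768 = 0.08665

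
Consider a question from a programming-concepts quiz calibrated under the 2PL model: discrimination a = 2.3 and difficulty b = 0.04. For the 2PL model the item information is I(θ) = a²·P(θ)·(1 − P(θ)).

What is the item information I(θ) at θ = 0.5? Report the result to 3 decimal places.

P = 1/(1+e^{-1.0580}) = 0.7423
P(1−P) = 0.7423 × 0.2577 = 0.1913
I = a² × P(1−P) = 2.3² × 0.1913 = 1.01191

1.012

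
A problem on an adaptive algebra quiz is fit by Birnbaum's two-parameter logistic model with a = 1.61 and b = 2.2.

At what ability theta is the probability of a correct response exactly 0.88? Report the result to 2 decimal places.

3.44

P(theta) = 1 / (1 + exp(−a(theta − b)))
logit = ln(0.8800/0.1200) = 1.9924
theta = b + logit/(a) = 2.2 + 1.9924/1.6100 = 3.4375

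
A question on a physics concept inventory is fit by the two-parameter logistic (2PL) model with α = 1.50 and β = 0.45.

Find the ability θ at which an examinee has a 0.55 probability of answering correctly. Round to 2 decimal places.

0.58

P(θ) = 1 / (1 + exp(−α(θ − β)))
logit = ln(0.5500/0.4500) = 0.2007
θ = β + logit/(α) = 0.45 + 0.2007/1.5000 = 0.5838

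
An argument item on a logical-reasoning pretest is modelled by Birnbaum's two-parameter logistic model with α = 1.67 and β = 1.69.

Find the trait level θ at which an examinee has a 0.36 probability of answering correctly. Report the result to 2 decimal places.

P(θ) = 1 / (1 + exp(−α(θ − β)))
logit = ln(0.3600/0.6400) = -0.5754
θ = β + logit/(α) = 1.69 + (-0.5754)/1.6700 = 1.3455

1.35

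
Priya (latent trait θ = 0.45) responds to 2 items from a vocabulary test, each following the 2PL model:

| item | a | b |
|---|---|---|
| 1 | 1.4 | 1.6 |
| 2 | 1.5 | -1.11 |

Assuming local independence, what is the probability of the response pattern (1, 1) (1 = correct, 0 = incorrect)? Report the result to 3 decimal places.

0.152

P(θ) = 1 / (1 + exp(−a(θ − b)))
P_1 = 1/(1+e^{1.6100}) = 0.1666
P_2 = 1/(1+e^{-2.3400}) = 0.9121
L = P_1 × P_2 = 0.1666 × 0.9121 = 0.15195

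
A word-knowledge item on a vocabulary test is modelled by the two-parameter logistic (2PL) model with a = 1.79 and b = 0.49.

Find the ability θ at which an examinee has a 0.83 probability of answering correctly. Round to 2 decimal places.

P(θ) = 1 / (1 + exp(−a(θ − b)))
logit = ln(0.8300/0.1700) = 1.5856
θ = b + logit/(a) = 0.49 + 1.5856/1.7900 = 1.3758

1.38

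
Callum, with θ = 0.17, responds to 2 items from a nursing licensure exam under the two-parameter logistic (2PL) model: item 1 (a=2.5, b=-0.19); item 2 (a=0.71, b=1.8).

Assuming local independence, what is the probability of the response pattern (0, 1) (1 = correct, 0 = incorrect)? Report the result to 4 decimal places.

P(θ) = 1 / (1 + exp(−a(θ − b)))
P_1 = 1/(1+e^{-0.9000}) = 0.7109
P_2 = 1/(1+e^{1.1573}) = 0.2392
L = (1−P_1) × P_2 = 0.2891 × 0.2392 = 0.06913

0.0691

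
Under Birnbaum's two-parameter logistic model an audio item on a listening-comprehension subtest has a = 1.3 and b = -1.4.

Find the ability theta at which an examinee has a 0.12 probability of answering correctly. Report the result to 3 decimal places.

-2.933

P(theta) = 1 / (1 + exp(−a(theta − b)))
logit = ln(0.1200/0.8800) = -1.9924
theta = b + logit/(a) = -1.4 + (-1.9924)/1.3000 = -2.9326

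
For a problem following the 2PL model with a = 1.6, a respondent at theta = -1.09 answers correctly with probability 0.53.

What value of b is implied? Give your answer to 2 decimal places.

-1.17

P(theta) = 1 / (1 + exp(−a(theta − b)))
logit(0.53) = ln(0.53/0.47) = 0.1201
b = theta − logit/(a) = -1.09 − 0.1201/1.6000 = -1.1651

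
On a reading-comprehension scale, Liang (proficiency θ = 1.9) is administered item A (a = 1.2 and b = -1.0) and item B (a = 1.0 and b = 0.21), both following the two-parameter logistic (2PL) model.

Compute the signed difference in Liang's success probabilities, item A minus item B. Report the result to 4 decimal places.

P(θ) = 1 / (1 + exp(−a(θ − b)))
P_A = 0.9701
P_B = 0.8442
P_A − P_B = 0.1259

0.1259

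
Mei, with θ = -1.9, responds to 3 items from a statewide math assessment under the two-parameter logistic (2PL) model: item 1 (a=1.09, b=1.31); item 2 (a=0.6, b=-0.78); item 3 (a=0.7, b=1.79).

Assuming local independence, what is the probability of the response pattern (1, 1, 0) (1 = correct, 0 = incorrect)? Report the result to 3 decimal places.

0.009

P(θ) = 1 / (1 + exp(−a(θ − b)))
P_1 = 1/(1+e^{3.4989}) = 0.0293
P_2 = 1/(1+e^{0.6720}) = 0.3380
P_3 = 1/(1+e^{2.5830}) = 0.0702
L = P_1 × P_2 × (1−P_3) = 0.0293 × 0.3380 × 0.9298 = 0.00922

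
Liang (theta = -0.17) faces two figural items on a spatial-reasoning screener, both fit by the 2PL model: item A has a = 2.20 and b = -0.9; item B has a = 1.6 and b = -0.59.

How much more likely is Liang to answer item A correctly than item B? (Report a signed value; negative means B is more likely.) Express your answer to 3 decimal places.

0.171

P(theta) = 1 / (1 + exp(−a(theta − b)))
P_A = 0.8329
P_B = 0.6620
P_A − P_B = 0.1709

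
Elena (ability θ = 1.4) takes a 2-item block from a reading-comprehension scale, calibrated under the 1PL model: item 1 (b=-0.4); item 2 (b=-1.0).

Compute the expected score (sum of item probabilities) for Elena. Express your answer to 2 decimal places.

P(θ) = 1 / (1 + exp(−(θ − b)))
P_1 = 1/(1+e^{-1.8000}) = 0.8581
P_2 = 1/(1+e^{-2.4000}) = 0.9168
E[score] = 0.8581 + 0.9168 = 1.7750

1.77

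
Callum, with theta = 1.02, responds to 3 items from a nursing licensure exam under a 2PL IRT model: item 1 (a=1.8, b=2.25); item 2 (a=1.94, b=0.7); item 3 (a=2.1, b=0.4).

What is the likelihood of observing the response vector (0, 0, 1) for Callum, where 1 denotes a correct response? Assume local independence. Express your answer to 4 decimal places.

0.2478

P(theta) = 1 / (1 + exp(−a(theta − b)))
P_1 = 1/(1+e^{2.2140}) = 0.0985
P_2 = 1/(1+e^{-0.6208}) = 0.6504
P_3 = 1/(1+e^{-1.3020}) = 0.7862
L = (1−P_1) × (1−P_2) × P_3 = 0.9015 × 0.3496 × 0.7862 = 0.24777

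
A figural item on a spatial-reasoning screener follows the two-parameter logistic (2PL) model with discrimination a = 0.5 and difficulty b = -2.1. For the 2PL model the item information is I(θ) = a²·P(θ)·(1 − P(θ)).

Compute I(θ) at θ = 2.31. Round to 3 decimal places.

0.022

P = 1/(1+e^{-2.2050}) = 0.9007
P(1−P) = 0.9007 × 0.0993 = 0.0894
I = a² × P(1−P) = 0.5² × 0.0894 = 0.02236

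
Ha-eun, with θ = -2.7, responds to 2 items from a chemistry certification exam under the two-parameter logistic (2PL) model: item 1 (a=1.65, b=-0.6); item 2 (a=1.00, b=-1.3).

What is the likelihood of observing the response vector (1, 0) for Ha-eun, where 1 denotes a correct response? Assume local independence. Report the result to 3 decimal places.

0.024

P(θ) = 1 / (1 + exp(−a(θ − b)))
P_1 = 1/(1+e^{3.4650}) = 0.0303
P_2 = 1/(1+e^{1.4000}) = 0.1978
L = P_1 × (1−P_2) = 0.0303 × 0.8022 = 0.02433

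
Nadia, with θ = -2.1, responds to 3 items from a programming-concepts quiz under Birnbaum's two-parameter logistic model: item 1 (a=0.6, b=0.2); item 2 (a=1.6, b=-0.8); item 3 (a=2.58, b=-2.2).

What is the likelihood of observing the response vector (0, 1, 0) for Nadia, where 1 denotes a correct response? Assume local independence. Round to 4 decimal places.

0.0387

P(θ) = 1 / (1 + exp(−a(θ − b)))
P_1 = 1/(1+e^{1.3800}) = 0.2010
P_2 = 1/(1+e^{2.0800}) = 0.1111
P_3 = 1/(1+e^{-0.2580}) = 0.5641
L = (1−P_1) × P_2 × (1−P_3) = 0.7990 × 0.1111 × 0.4359 = 0.03867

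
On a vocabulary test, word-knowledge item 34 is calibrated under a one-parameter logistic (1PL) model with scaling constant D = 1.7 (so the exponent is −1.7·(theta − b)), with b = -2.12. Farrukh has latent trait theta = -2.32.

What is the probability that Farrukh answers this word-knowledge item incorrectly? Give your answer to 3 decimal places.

0.584

P(theta) = 1 / (1 + exp(−D·(theta − b)))
Exponent: 1.7 × (-2.32 − (-2.12)) = -0.3400
1/(1 + e^{0.3400}) = 0.4158
P = 0.4158
P(incorrect) = 1 − 0.4158 = 0.5842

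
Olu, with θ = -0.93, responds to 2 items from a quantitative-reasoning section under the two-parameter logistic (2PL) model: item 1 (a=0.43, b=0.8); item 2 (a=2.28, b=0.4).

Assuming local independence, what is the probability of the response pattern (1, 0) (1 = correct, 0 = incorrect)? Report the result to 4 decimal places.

P(θ) = 1 / (1 + exp(−a(θ − b)))
P_1 = 1/(1+e^{0.7439}) = 0.3222
P_2 = 1/(1+e^{3.0324}) = 0.0460
L = P_1 × (1−P_2) = 0.3222 × 0.9540 = 0.30734

0.3073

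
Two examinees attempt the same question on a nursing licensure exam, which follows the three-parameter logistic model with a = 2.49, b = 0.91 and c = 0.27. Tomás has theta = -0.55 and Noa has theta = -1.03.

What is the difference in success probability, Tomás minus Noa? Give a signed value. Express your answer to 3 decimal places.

0.013

P(theta) = c + (1 − c) · 1 / (1 + exp(−a(theta − b)))
P(Tomás) = 0.2888  [exponent -3.6354]
P(Noa) = 0.2758  [exponent -4.8306]
Difference = 0.2888 − 0.2758 = 0.0130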